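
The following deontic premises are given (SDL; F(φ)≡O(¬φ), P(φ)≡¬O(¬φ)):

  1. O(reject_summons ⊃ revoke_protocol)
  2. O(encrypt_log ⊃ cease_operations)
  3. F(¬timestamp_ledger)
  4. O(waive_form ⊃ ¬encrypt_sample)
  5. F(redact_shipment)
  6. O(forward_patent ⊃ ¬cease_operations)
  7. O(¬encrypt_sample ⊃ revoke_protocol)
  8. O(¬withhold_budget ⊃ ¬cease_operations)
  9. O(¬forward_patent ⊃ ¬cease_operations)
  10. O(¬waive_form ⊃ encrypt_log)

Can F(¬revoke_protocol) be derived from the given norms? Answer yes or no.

Premises 9 and 6 are O(¬forward_patent ⊃ ¬cease_operations) and O(forward_patent ⊃ ¬cease_operations); every ideal world satisfies ¬forward_patent or forward_patent, so in either case ¬cease_operations holds — hence O(¬cease_operations).
Premise 2, O(encrypt_log ⊃ cease_operations), contraposes to O(¬cease_operations ⊃ ¬encrypt_log); with O(¬cease_operations) we get O(¬encrypt_log).
Premise 10, O(¬waive_form ⊃ encrypt_log), contraposes to O(¬encrypt_log ⊃ waive_form); with O(¬encrypt_log) we get O(waive_form).
Applying K to premise 4 (O(waive_form ⊃ ¬encrypt_sample)) and O(waive_form) yields O(¬encrypt_sample).
From O(¬encrypt_sample) and premise 7, O(¬encrypt_sample ⊃ revoke_protocol), we obtain O(revoke_protocol).
Premises 1, 3, 5, 8 do not contribute to this derivation.
So O(revoke_protocol) holds, i.e. F(¬revoke_protocol). The claim follows.

Yes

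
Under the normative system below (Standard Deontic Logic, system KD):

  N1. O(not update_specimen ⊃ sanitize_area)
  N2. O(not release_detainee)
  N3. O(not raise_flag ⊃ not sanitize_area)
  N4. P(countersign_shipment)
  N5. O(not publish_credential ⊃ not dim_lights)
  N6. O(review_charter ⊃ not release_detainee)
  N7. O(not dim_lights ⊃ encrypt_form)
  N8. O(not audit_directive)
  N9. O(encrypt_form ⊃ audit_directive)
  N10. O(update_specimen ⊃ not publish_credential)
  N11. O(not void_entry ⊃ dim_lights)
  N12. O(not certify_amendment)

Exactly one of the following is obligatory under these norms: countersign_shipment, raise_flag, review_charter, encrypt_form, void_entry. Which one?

From premise 8 we have O(not audit_directive).
The contrapositive of premise 9 (O(encrypt_form ⊃ audit_directive)) is O(not audit_directive ⊃ not encrypt_form), and O(not audit_directive) is already established, so O(not encrypt_form).
Premise 7 is O(not dim_lights ⊃ encrypt_form); contrapositively O(not encrypt_form ⊃ dim_lights). Since O(not encrypt_form) holds, K gives O(dim_lights).
Premise 5, O(not publish_credential ⊃ not dim_lights), contraposes to O(dim_lights ⊃ publish_credential); with O(dim_lights) we get O(publish_credential).
The contrapositive of premise 10 (O(update_specimen ⊃ not publish_credential)) is O(publish_credential ⊃ not update_specimen), and O(publish_credential) is already established, so O(not update_specimen).
Applying K to premise 1 (O(not update_specimen ⊃ sanitize_area)) and O(not update_specimen) yields O(sanitize_area).
Premise 3, O(not raise_flag ⊃ not sanitize_area), contraposes to O(sanitize_area ⊃ raise_flag); with O(sanitize_area) we get O(raise_flag).
So O(raise_flag) holds — raise_flag is obligatory. None of the other listed options is made obligatory by any chain of premises.

raise_flag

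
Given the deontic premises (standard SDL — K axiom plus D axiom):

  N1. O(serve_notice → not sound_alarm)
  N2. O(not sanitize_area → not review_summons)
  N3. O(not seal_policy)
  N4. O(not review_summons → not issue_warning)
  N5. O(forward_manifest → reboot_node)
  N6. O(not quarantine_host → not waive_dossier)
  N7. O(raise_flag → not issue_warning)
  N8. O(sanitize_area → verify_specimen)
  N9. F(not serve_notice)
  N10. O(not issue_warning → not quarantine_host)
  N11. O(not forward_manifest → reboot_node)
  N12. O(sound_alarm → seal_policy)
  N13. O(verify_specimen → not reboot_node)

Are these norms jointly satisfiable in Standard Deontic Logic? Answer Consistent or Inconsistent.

Consistent

Premise 12 is O(sound_alarm → seal_policy), but O(sound_alarm) is not derivable from the premises, so it does not yield O(seal_policy).
So O(seal_policy) is not derivable, and the apparent clash with O(not seal_policy) does not arise.
A world satisfying every obligation exists (e.g. forward_manifest=false, issue_warning=false, quarantine_host=false, raise_flag=false, reboot_node=true, review_summons=false, sanitize_area=false, seal_policy=false, serve_notice=true, sound_alarm=false, verify_specimen=false, waive_dossier=false); no atom is both obligatory and forbidden, so the set is consistent.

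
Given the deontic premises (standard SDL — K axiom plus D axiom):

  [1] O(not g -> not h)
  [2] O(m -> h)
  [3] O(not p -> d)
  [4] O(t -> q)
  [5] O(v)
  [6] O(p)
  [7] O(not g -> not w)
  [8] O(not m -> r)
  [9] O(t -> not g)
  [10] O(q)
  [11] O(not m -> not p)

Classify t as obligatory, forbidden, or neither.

Forbidden

Premise 6 gives O(p).
The contrapositive of premise 11 (O(not m -> not p)) is O(p -> m), and O(p) is already established, so O(m).
Premise 2 is O(m -> h); since O(m), deontic closure gives O(h).
Premise 1, O(not g -> not h), contraposes to O(h -> g); with O(h) we get O(g).
Premise 9 is O(t -> not g); contrapositively O(g -> not t). Since O(g) holds, K gives O(not t).
Premises 3, 4, 5, 7, 8, 10 do not contribute to this derivation.
Thus O(not t), which is F(t): t is forbidden.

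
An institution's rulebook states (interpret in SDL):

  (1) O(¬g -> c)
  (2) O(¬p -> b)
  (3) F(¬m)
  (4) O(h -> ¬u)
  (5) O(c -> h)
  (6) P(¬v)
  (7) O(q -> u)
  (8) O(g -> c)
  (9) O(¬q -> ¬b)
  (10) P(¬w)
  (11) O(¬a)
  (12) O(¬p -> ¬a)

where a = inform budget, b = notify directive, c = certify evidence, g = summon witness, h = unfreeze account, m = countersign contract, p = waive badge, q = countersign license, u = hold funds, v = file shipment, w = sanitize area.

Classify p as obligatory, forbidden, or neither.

Premises 1 and 8 are O(¬g -> c) and O(g -> c); every ideal world satisfies ¬g or g, so in either case c holds — hence O(c).
Premise 5 is O(c -> h); since O(c), deontic closure gives O(h).
From O(h) and premise 4, O(h -> ¬u), we obtain O(¬u).
Premise 7, O(q -> u), contraposes to O(¬u -> ¬q); with O(¬u) we get O(¬q).
With premise 9, O(¬q -> ¬b), the K-axiom yields O(¬b).
Premise 2 is O(¬p -> b); contrapositively O(¬b -> p). Since O(¬b) holds, K gives O(p).
Premises 3, 6, 10, 11, 12 do not contribute to this derivation.
Hence p is obligatory.

Obligatory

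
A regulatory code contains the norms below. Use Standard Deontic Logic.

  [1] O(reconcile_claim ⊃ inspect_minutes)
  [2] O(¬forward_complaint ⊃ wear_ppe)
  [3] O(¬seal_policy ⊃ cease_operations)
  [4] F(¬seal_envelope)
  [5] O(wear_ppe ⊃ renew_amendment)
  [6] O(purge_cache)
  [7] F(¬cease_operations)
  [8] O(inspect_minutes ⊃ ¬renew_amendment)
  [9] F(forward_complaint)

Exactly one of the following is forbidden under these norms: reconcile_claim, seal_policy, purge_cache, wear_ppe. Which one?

F(forward_complaint) at premise 9 means O(¬forward_complaint).
Applying K to premise 2 (O(¬forward_complaint ⊃ wear_ppe)) and O(¬forward_complaint) yields O(wear_ppe).
Premise 5 is O(wear_ppe ⊃ renew_amendment); since O(wear_ppe), deontic closure gives O(renew_amendment).
The contrapositive of premise 8 (O(inspect_minutes ⊃ ¬renew_amendment)) is O(renew_amendment ⊃ ¬inspect_minutes), and O(renew_amendment) is already established, so O(¬inspect_minutes).
The contrapositive of premise 1 (O(reconcile_claim ⊃ inspect_minutes)) is O(¬inspect_minutes ⊃ ¬reconcile_claim), and O(¬inspect_minutes) is already established, so O(¬reconcile_claim).
So O(¬reconcile_claim) holds, i.e. reconcile_claim is forbidden. None of the other listed options is forbidden under the premises.

reconcile_claim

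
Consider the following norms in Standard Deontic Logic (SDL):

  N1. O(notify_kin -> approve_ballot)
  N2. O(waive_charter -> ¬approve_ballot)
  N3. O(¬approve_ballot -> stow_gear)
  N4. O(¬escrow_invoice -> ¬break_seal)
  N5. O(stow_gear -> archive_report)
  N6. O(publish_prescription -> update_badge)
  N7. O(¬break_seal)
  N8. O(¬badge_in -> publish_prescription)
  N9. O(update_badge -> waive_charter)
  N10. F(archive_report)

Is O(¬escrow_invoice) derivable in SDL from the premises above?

Premise 4 is O(¬escrow_invoice -> ¬break_seal); even if O(¬break_seal) held, inferring O(¬escrow_invoice) would be affirming the consequent — invalid.
No other premise forces O(¬escrow_invoice). An ideal world satisfying every premise can still have ¬escrow_invoice false, so O(¬escrow_invoice) is not derivable.

No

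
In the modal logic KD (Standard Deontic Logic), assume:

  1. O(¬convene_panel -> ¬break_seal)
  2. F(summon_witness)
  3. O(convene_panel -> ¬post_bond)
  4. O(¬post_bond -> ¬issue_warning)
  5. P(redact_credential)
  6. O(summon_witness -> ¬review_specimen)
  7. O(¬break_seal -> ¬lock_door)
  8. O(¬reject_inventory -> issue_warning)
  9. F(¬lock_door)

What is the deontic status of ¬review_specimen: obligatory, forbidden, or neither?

Premise 6 is O(summon_witness -> ¬review_specimen), but O(summon_witness) is not derivable from the premises, so it does not yield O(¬review_specimen).
No premise or chain of K-axiom applications forces O(¬review_specimen), and none forces O(review_specimen). So ¬review_specimen is neither obligatory nor forbidden under these norms.

Neither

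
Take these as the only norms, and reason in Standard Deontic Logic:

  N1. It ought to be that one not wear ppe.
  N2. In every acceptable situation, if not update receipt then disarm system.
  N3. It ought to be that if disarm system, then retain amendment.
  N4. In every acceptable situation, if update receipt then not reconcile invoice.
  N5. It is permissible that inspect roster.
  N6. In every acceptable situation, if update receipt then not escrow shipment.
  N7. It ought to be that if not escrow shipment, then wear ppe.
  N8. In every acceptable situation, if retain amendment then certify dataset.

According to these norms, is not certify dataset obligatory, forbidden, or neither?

Premise 1 gives O(¬wear_ppe).
The contrapositive of premise 7 (O(¬escrow_shipment → wear_ppe)) is O(¬wear_ppe → escrow_shipment), and O(¬wear_ppe) is already established, so O(escrow_shipment).
The contrapositive of premise 6 (O(update_receipt → ¬escrow_shipment)) is O(escrow_shipment → ¬update_receipt), and O(escrow_shipment) is already established, so O(¬update_receipt).
Premise 2 is O(¬update_receipt → disarm_system); since O(¬update_receipt), deontic closure gives O(disarm_system).
Applying K to premise 3 (O(disarm_system → retain_amendment)) and O(disarm_system) yields O(retain_amendment).
Applying K to premise 8 (O(retain_amendment → certify_dataset)) and O(retain_amendment) yields O(certify_dataset).
Premises 4, 5 do not contribute to this derivation.
Thus O(certify_dataset), which is F(¬certify_dataset): ¬certify_dataset is forbidden.

Forbidden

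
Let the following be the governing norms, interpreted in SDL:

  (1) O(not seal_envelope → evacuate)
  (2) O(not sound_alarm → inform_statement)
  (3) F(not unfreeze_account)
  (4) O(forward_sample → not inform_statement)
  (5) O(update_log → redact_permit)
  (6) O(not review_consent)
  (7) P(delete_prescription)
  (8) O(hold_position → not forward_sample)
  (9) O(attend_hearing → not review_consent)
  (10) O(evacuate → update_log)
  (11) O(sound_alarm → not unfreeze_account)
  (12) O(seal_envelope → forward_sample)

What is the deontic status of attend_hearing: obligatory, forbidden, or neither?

Neither

Premise 9 is O(attend_hearing → not review_consent); even if O(not review_consent) held, inferring O(attend_hearing) would be affirming the consequent — invalid.
No premise or chain of K-axiom applications forces O(attend_hearing), and none forces O(not attend_hearing). So attend_hearing is neither obligatory nor forbidden under these norms.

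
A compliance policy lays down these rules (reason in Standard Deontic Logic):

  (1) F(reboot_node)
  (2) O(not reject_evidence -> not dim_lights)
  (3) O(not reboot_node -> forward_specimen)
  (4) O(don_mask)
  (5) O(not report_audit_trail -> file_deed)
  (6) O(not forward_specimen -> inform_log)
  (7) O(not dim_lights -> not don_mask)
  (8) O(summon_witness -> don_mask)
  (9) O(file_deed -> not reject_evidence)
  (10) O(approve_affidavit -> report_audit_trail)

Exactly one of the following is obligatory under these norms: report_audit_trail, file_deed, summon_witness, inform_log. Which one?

report_audit_trail

Premise 4 gives O(don_mask).
The contrapositive of premise 7 (O(not dim_lights -> not don_mask)) is O(don_mask -> dim_lights), and O(don_mask) is already established, so O(dim_lights).
Premise 2 is O(not reject_evidence -> not dim_lights); contrapositively O(dim_lights -> reject_evidence). Since O(dim_lights) holds, K gives O(reject_evidence).
Premise 9 is O(file_deed -> not reject_evidence); contrapositively O(reject_evidence -> not file_deed). Since O(reject_evidence) holds, K gives O(not file_deed).
The contrapositive of premise 5 (O(not report_audit_trail -> file_deed)) is O(not file_deed -> report_audit_trail), and O(not file_deed) is already established, so O(report_audit_trail).
So O(report_audit_trail) holds — report_audit_trail is obligatory. None of the other listed options is made obligatory by any chain of premises.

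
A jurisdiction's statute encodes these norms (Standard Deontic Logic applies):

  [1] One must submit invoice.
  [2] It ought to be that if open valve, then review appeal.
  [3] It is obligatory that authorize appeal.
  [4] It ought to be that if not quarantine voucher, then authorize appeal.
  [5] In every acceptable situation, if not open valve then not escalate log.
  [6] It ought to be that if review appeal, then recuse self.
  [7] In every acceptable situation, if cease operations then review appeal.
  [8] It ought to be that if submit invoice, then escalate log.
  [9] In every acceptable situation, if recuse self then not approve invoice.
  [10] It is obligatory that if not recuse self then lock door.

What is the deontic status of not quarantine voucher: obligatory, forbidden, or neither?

Neither

Premise 4 is O(¬quarantine_voucher → authorize_appeal); even if O(authorize_appeal) held, inferring O(¬quarantine_voucher) would be affirming the consequent — invalid.
No premise or chain of K-axiom applications forces O(¬quarantine_voucher), and none forces O(quarantine_voucher). So ¬quarantine_voucher is neither obligatory nor forbidden under these norms.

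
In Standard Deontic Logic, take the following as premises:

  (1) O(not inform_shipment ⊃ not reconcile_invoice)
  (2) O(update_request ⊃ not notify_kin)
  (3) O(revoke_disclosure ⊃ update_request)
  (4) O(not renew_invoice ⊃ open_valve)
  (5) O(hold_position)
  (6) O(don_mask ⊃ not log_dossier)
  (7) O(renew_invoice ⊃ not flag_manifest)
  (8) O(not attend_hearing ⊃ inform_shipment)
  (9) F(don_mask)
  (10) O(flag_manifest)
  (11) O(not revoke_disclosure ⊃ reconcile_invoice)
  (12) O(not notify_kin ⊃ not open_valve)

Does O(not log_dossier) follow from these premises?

No

Premise 6 is O(don_mask ⊃ not log_dossier), but O(don_mask) is not derivable from the premises, so it does not yield O(not log_dossier).
No other premise forces O(not log_dossier). An ideal world satisfying every premise can still have not log_dossier false, so O(not log_dossier) is not derivable.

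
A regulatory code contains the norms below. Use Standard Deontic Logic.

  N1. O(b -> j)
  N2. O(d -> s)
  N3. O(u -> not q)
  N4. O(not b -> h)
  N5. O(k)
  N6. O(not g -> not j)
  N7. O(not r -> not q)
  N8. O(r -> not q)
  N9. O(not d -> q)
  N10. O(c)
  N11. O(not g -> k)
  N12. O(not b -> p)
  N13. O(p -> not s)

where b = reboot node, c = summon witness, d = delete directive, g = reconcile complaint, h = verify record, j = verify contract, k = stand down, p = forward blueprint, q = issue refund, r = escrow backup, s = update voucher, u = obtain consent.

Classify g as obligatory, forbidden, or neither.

By case analysis on r: premise 8 gives O(r -> not q) and premise 7 gives O(not r -> not q), so O(not q) either way.
Premise 9, O(not d -> q), contraposes to O(not q -> d); with O(not q) we get O(d).
From O(d) and premise 2, O(d -> s), we obtain O(s).
Premise 13 is O(p -> not s); contrapositively O(s -> not p). Since O(s) holds, K gives O(not p).
The contrapositive of premise 12 (O(not b -> p)) is O(not p -> b), and O(not p) is already established, so O(b).
Applying K to premise 1 (O(b -> j)) and O(b) yields O(j).
Premise 6, O(not g -> not j), contraposes to O(j -> g); with O(j) we get O(g).
Premises 3, 4, 5, 10, 11 do not contribute to this derivation.
Hence g is obligatory.

Obligatory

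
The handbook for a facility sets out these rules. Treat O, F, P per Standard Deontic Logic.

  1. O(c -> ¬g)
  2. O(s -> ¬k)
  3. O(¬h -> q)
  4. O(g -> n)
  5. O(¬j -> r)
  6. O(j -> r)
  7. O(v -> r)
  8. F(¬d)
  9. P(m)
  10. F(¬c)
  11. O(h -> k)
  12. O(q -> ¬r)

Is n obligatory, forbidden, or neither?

Neither

Premise 4 is O(g -> n), but O(g) is not derivable from the premises, so it does not yield O(n).
No premise or chain of K-axiom applications forces O(n), and none forces O(¬n). So n is neither obligatory nor forbidden under these norms.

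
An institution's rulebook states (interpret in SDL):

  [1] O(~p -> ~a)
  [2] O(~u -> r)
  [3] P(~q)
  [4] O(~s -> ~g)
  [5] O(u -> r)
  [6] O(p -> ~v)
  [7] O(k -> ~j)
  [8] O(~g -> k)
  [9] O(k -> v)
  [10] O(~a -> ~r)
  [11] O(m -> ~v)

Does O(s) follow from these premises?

Premises 5 and 2 cover both cases: O(u -> r) and O(~u -> r). Since u ∨ ~u is a tautology, O(r) follows.
Premise 10 is O(~a -> ~r); contrapositively O(r -> a). Since O(r) holds, K gives O(a).
Premise 1 is O(~p -> ~a); contrapositively O(a -> p). Since O(a) holds, K gives O(p).
With premise 6, O(p -> ~v), the K-axiom yields O(~v).
The contrapositive of premise 9 (O(k -> v)) is O(~v -> ~k), and O(~v) is already established, so O(~k).
Premise 8 is O(~g -> k); contrapositively O(~k -> g). Since O(~k) holds, K gives O(g).
The contrapositive of premise 4 (O(~s -> ~g)) is O(g -> s), and O(g) is already established, so O(s).
Premises 3, 7, 11 do not contribute to this derivation.
So O(s) follows.

Yes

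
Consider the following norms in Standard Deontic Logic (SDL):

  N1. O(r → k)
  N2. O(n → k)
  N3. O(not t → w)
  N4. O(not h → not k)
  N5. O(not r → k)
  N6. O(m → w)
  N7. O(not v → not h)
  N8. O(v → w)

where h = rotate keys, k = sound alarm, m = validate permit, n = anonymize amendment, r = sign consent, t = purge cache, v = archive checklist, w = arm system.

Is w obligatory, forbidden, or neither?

Premises 5 and 1 cover both cases: O(not r → k) and O(r → k). Since not r ∨ r is a tautology, O(k) follows.
Premise 4 is O(not h → not k); contrapositively O(k → h). Since O(k) holds, K gives O(h).
Premise 7 is O(not v → not h); contrapositively O(h → v). Since O(h) holds, K gives O(v).
From O(v) and premise 8, O(v → w), we obtain O(w).
Premises 2, 3, 6 do not contribute to this derivation.
Hence w is obligatory.

Obligatory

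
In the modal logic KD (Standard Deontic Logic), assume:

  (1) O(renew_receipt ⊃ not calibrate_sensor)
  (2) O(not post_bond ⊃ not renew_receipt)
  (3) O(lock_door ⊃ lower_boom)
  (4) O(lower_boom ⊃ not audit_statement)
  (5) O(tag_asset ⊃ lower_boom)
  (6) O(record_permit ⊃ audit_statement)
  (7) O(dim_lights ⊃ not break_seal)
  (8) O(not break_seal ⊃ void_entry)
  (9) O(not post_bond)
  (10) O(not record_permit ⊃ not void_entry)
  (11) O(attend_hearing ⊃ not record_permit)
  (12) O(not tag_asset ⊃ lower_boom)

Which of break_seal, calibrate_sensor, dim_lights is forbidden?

dim_lights

By case analysis on tag_asset: premise 5 gives O(tag_asset ⊃ lower_boom) and premise 12 gives O(not tag_asset ⊃ lower_boom), so O(lower_boom) either way.
Applying K to premise 4 (O(lower_boom ⊃ not audit_statement)) and O(lower_boom) yields O(not audit_statement).
The contrapositive of premise 6 (O(record_permit ⊃ audit_statement)) is O(not audit_statement ⊃ not record_permit), and O(not audit_statement) is already established, so O(not record_permit).
Premise 10 is O(not record_permit ⊃ not void_entry); since O(not record_permit), deontic closure gives O(not void_entry).
Premise 8, O(not break_seal ⊃ void_entry), contraposes to O(not void_entry ⊃ break_seal); with O(not void_entry) we get O(break_seal).
Premise 7 is O(dim_lights ⊃ not break_seal); contrapositively O(break_seal ⊃ not dim_lights). Since O(break_seal) holds, K gives O(not dim_lights).
So O(not dim_lights) holds, i.e. dim_lights is forbidden. None of the other listed options is forbidden under the premises.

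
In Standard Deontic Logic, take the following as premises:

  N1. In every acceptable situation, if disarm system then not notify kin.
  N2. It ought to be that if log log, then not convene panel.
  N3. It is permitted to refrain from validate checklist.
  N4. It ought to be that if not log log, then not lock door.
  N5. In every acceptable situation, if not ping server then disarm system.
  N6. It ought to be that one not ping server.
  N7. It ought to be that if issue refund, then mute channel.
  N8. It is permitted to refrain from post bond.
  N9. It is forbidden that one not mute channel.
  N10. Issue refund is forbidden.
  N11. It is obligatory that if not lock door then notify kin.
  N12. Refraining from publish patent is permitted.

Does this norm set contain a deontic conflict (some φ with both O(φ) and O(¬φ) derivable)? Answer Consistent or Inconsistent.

Consistent

Premise 7 is O(issue_refund → mute_channel); even if O(mute_channel) held, inferring O(issue_refund) would be affirming the consequent — invalid.
So O(issue_refund) is not derivable, and the apparent clash with O(¬issue_refund) does not arise.
A world satisfying every obligation exists (e.g. convene_panel=false, disarm_system=true, issue_refund=false, lock_door=true, log_log=true, mute_channel=true, notify_kin=false, ping_server=false, post_bond=false, publish_patent=false, validate_checklist=false); no atom is both obligatory and forbidden, so the set is consistent.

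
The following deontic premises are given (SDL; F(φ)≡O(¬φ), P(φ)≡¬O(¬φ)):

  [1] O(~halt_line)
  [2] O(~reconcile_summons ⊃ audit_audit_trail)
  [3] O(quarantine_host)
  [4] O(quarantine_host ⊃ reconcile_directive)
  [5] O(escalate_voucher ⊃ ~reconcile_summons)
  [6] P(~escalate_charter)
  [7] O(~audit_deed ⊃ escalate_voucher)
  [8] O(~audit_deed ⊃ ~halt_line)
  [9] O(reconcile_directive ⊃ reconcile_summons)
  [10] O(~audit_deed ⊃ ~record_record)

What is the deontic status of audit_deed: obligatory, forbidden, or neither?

Premise 3 states O(quarantine_host) outright.
With premise 4, O(quarantine_host ⊃ reconcile_directive), the K-axiom yields O(reconcile_directive).
From O(reconcile_directive) and premise 9, O(reconcile_directive ⊃ reconcile_summons), we obtain O(reconcile_summons).
The contrapositive of premise 5 (O(escalate_voucher ⊃ ~reconcile_summons)) is O(reconcile_summons ⊃ ~escalate_voucher), and O(reconcile_summons) is already established, so O(~escalate_voucher).
Premise 7 is O(~audit_deed ⊃ escalate_voucher); contrapositively O(~escalate_voucher ⊃ audit_deed). Since O(~escalate_voucher) holds, K gives O(audit_deed).
Premises 1, 2, 6, 8, 10 do not contribute to this derivation.
Hence audit_deed is obligatory.

Obligatory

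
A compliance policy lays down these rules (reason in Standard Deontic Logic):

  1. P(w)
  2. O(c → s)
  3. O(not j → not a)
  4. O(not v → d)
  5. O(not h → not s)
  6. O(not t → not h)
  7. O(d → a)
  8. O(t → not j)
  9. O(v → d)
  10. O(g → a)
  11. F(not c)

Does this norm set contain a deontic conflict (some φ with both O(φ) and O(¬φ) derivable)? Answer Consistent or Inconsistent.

Inconsistent

Premises 9 and 4 cover both cases: O(v → d) and O(not v → d). Since v ∨ not v is a tautology, O(d) follows.
From O(d) and premise 7, O(d → a), we obtain O(a).
Premise 3, O(not j → not a), contraposes to O(a → j); with O(a) we get O(j).
Premise 8 is O(t → not j); contrapositively O(j → not t). Since O(j) holds, K gives O(not t).
Premise 6 is O(not t → not h); since O(not t), deontic closure gives O(not h).
With premise 5, O(not h → not s), the K-axiom yields O(not s).
Premise 2, O(c → s), contraposes to O(not s → not c); with O(not s) we get O(not c).
But premise 11, F(not c), means O(c).
We now have both O(not c) and O(c) — c is simultaneously obligatory and forbidden, violating the D-axiom.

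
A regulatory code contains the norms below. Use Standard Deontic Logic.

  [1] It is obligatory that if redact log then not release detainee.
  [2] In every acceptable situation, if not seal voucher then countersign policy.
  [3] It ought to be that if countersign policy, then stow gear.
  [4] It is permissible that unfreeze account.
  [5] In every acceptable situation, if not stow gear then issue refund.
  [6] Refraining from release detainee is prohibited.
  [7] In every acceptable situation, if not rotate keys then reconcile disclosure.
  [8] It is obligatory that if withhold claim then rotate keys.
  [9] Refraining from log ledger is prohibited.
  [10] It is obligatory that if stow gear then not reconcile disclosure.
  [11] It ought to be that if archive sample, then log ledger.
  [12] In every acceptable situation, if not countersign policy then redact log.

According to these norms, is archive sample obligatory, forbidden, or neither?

Neither

Premise 11 is O(archive_sample → log_ledger); even if O(log_ledger) held, inferring O(archive_sample) would be affirming the consequent — invalid.
No premise or chain of K-axiom applications forces O(archive_sample), and none forces O(¬archive_sample). So archive_sample is neither obligatory nor forbidden under these norms.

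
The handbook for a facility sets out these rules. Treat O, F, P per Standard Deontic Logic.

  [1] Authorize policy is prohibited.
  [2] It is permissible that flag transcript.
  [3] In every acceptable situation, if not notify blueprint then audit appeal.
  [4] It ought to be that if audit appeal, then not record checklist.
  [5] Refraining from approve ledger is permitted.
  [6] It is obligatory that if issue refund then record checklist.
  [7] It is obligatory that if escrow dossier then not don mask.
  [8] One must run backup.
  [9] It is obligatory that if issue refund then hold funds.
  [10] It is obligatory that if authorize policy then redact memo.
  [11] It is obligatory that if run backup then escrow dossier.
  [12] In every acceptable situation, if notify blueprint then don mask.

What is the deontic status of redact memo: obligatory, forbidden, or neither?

Neither

Premise 10 is O(authorize_policy → redact_memo), but O(authorize_policy) is not derivable from the premises, so it does not yield O(redact_memo).
No premise or chain of K-axiom applications forces O(redact_memo), and none forces O(¬redact_memo). So redact_memo is neither obligatory nor forbidden under these norms.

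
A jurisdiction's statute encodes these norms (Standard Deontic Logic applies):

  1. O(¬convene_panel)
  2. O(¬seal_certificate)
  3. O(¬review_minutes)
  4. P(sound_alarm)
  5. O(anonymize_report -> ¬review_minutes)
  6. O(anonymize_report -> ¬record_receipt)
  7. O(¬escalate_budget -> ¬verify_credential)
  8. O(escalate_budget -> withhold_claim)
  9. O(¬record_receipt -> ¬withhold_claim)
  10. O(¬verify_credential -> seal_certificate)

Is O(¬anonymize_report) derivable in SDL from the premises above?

Yes

Premise 2 states O(¬seal_certificate) outright.
Premise 10, O(¬verify_credential -> seal_certificate), contraposes to O(¬seal_certificate -> verify_credential); with O(¬seal_certificate) we get O(verify_credential).
Premise 7 is O(¬escalate_budget -> ¬verify_credential); contrapositively O(verify_credential -> escalate_budget). Since O(verify_credential) holds, K gives O(escalate_budget).
With premise 8, O(escalate_budget -> withhold_claim), the K-axiom yields O(withhold_claim).
Premise 9 is O(¬record_receipt -> ¬withhold_claim); contrapositively O(withhold_claim -> record_receipt). Since O(withhold_claim) holds, K gives O(record_receipt).
The contrapositive of premise 6 (O(anonymize_report -> ¬record_receipt)) is O(record_receipt -> ¬anonymize_report), and O(record_receipt) is already established, so O(¬anonymize_report).
Premises 1, 3, 4, 5 do not contribute to this derivation.
So O(¬anonymize_report) follows.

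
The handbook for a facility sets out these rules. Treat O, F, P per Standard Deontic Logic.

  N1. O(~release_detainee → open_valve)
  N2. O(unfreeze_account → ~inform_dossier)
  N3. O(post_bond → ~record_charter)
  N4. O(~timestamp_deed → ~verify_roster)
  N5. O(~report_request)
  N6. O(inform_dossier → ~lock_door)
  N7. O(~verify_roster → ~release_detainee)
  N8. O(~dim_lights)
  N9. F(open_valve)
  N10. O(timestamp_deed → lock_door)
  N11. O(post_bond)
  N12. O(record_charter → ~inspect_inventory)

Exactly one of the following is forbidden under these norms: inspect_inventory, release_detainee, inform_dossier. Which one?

Premise 9 is F(open_valve), i.e. O(~open_valve).
Premise 1 is O(~release_detainee → open_valve); contrapositively O(~open_valve → release_detainee). Since O(~open_valve) holds, K gives O(release_detainee).
The contrapositive of premise 7 (O(~verify_roster → ~release_detainee)) is O(release_detainee → verify_roster), and O(release_detainee) is already established, so O(verify_roster).
Premise 4 is O(~timestamp_deed → ~verify_roster); contrapositively O(verify_roster → timestamp_deed). Since O(verify_roster) holds, K gives O(timestamp_deed).
Applying K to premise 10 (O(timestamp_deed → lock_door)) and O(timestamp_deed) yields O(lock_door).
Premise 6, O(inform_dossier → ~lock_door), contraposes to O(lock_door → ~inform_dossier); with O(lock_door) we get O(~inform_dossier).
So O(~inform_dossier) holds, i.e. inform_dossier is forbidden. None of the other listed options is forbidden under the premises.

inform_dossier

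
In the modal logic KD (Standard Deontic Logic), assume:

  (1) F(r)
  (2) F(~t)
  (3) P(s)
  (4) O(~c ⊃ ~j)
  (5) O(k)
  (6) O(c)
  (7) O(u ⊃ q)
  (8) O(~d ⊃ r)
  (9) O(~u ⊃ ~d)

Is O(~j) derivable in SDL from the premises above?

Premise 4 is O(~c ⊃ ~j), but O(~c) is not derivable from the premises, so it does not yield O(~j).
No other premise forces O(~j). An ideal world satisfying every premise can still have ~j false, so O(~j) is not derivable.

No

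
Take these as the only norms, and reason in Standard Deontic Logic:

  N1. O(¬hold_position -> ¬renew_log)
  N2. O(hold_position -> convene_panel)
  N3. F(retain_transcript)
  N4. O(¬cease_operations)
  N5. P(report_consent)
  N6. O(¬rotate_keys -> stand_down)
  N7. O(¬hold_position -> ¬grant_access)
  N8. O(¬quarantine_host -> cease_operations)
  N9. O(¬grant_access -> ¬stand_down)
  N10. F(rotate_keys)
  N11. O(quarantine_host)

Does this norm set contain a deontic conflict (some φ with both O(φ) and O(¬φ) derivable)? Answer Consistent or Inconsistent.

Consistent

Premise 8 is O(¬quarantine_host -> cease_operations), but O(¬quarantine_host) is not derivable from the premises, so it does not yield O(cease_operations).
So O(cease_operations) is not derivable, and the apparent clash with O(¬cease_operations) does not arise.
A world satisfying every obligation exists (e.g. cease_operations=false, convene_panel=true, grant_access=true, hold_position=true, quarantine_host=true, renew_log=false, report_consent=false, retain_transcript=false, rotate_keys=false, stand_down=true); no atom is both obligatory and forbidden, so the set is consistent.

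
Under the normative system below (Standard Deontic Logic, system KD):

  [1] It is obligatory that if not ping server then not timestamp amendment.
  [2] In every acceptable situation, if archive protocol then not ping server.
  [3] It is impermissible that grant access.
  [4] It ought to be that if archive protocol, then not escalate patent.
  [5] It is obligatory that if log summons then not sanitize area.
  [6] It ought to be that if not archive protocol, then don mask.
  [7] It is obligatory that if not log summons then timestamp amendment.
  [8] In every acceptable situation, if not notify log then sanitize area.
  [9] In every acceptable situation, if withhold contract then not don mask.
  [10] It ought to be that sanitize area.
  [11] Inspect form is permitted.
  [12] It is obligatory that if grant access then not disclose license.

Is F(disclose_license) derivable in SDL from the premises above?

No

Premise 12 is O(grant_access → ¬disclose_license), but O(grant_access) is not derivable from the premises, so it does not yield O(¬disclose_license).
No other premise forces O(¬disclose_license). An ideal world satisfying every premise can still have disclose_license true, so F(disclose_license) is not derivable.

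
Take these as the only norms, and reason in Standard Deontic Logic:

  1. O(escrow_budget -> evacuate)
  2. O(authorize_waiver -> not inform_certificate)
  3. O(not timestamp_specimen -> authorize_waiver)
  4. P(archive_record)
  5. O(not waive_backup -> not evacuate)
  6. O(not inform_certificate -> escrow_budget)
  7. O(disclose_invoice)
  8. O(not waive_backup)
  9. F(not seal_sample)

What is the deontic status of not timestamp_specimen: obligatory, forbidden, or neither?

Premise 8 states O(not waive_backup) outright.
Applying K to premise 5 (O(not waive_backup -> not evacuate)) and O(not waive_backup) yields O(not evacuate).
The contrapositive of premise 1 (O(escrow_budget -> evacuate)) is O(not evacuate -> not escrow_budget), and O(not evacuate) is already established, so O(not escrow_budget).
The contrapositive of premise 6 (O(not inform_certificate -> escrow_budget)) is O(not escrow_budget -> inform_certificate), and O(not escrow_budget) is already established, so O(inform_certificate).
Premise 2 is O(authorize_waiver -> not inform_certificate); contrapositively O(inform_certificate -> not authorize_waiver). Since O(inform_certificate) holds, K gives O(not authorize_waiver).
Premise 3 is O(not timestamp_specimen -> authorize_waiver); contrapositively O(not authorize_waiver -> timestamp_specimen). Since O(not authorize_waiver) holds, K gives O(timestamp_specimen).
Premises 4, 7, 9 do not contribute to this derivation.
Thus O(timestamp_specimen), which is F(not timestamp_specimen): not timestamp_specimen is forbidden.

Forbidden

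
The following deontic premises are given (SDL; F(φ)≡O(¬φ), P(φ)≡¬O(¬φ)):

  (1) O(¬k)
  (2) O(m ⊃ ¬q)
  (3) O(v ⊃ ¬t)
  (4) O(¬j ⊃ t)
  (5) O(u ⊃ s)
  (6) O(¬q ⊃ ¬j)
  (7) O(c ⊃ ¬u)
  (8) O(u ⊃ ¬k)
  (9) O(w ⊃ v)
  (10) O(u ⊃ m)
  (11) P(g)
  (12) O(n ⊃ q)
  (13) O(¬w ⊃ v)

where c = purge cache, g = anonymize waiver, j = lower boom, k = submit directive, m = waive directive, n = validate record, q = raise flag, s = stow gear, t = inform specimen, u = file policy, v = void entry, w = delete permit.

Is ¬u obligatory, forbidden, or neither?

By case analysis on w: premise 9 gives O(w ⊃ v) and premise 13 gives O(¬w ⊃ v), so O(v) either way.
From O(v) and premise 3, O(v ⊃ ¬t), we obtain O(¬t).
Premise 4, O(¬j ⊃ t), contraposes to O(¬t ⊃ j); with O(¬t) we get O(j).
Premise 6 is O(¬q ⊃ ¬j); contrapositively O(j ⊃ q). Since O(j) holds, K gives O(q).
Premise 2, O(m ⊃ ¬q), contraposes to O(q ⊃ ¬m); with O(q) we get O(¬m).
The contrapositive of premise 10 (O(u ⊃ m)) is O(¬m ⊃ ¬u), and O(¬m) is already established, so O(¬u).
Premises 1, 5, 7, 8, 11, 12 do not contribute to this derivation.
Hence ¬u is obligatory.

Obligatory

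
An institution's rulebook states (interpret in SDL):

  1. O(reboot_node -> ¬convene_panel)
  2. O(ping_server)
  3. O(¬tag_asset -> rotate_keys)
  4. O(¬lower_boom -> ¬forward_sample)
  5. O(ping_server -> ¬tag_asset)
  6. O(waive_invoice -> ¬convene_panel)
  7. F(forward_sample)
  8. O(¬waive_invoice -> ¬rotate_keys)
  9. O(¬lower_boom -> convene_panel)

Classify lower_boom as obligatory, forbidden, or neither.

Premise 2 states O(ping_server) outright.
Premise 5 is O(ping_server -> ¬tag_asset); since O(ping_server), deontic closure gives O(¬tag_asset).
Applying K to premise 3 (O(¬tag_asset -> rotate_keys)) and O(¬tag_asset) yields O(rotate_keys).
Premise 8, O(¬waive_invoice -> ¬rotate_keys), contraposes to O(rotate_keys -> waive_invoice); with O(rotate_keys) we get O(waive_invoice).
From O(waive_invoice) and premise 6, O(waive_invoice -> ¬convene_panel), we obtain O(¬convene_panel).
Premise 9, O(¬lower_boom -> convene_panel), contraposes to O(¬convene_panel -> lower_boom); with O(¬convene_panel) we get O(lower_boom).
Premises 1, 4, 7 do not contribute to this derivation.
Hence lower_boom is obligatory.

Obligatory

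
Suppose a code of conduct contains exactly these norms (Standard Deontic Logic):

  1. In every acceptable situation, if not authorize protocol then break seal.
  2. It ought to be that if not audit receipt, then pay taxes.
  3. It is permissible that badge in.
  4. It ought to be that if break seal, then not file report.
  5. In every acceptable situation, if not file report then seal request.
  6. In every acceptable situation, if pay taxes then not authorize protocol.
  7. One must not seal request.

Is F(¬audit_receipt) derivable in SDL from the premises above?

Yes

F(seal_request) at premise 7 means O(¬seal_request).
Premise 5, O(¬file_report → seal_request), contraposes to O(¬seal_request → file_report); with O(¬seal_request) we get O(file_report).
The contrapositive of premise 4 (O(break_seal → ¬file_report)) is O(file_report → ¬break_seal), and O(file_report) is already established, so O(¬break_seal).
Premise 1, O(¬authorize_protocol → break_seal), contraposes to O(¬break_seal → authorize_protocol); with O(¬break_seal) we get O(authorize_protocol).
The contrapositive of premise 6 (O(pay_taxes → ¬authorize_protocol)) is O(authorize_protocol → ¬pay_taxes), and O(authorize_protocol) is already established, so O(¬pay_taxes).
The contrapositive of premise 2 (O(¬audit_receipt → pay_taxes)) is O(¬pay_taxes → audit_receipt), and O(¬pay_taxes) is already established, so O(audit_receipt).
Premise 3 does not contribute to this derivation.
So O(audit_receipt) holds, i.e. F(¬audit_receipt). The claim follows.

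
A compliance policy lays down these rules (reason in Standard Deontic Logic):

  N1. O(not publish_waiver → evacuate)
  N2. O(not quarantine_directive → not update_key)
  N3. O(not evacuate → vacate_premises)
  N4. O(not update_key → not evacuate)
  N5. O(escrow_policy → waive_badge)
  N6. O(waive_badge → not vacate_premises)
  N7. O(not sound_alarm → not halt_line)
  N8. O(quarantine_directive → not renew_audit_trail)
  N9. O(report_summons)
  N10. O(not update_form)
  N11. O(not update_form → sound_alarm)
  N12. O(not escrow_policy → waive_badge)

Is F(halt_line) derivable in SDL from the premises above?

No

Premise 7 is O(not sound_alarm → not halt_line), but O(not sound_alarm) is not derivable from the premises, so it does not yield O(not halt_line).
No other premise forces O(not halt_line). An ideal world satisfying every premise can still have halt_line true, so F(halt_line) is not derivable.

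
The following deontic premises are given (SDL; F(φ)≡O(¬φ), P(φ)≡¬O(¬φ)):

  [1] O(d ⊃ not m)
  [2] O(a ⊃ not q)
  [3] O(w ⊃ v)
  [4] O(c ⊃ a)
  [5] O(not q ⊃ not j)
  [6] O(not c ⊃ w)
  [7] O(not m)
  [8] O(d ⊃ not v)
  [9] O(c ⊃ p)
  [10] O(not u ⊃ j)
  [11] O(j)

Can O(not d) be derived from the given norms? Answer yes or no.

Premise 11 states O(j) outright.
Premise 5, O(not q ⊃ not j), contraposes to O(j ⊃ q); with O(j) we get O(q).
Premise 2, O(a ⊃ not q), contraposes to O(q ⊃ not a); with O(q) we get O(not a).
Premise 4 is O(c ⊃ a); contrapositively O(not a ⊃ not c). Since O(not a) holds, K gives O(not c).
Premise 6 is O(not c ⊃ w); since O(not c), deontic closure gives O(w).
Applying K to premise 3 (O(w ⊃ v)) and O(w) yields O(v).
Premise 8, O(d ⊃ not v), contraposes to O(v ⊃ not d); with O(v) we get O(not d).
Premises 1, 7, 9, 10 do not contribute to this derivation.
So O(not d) follows.

Yes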